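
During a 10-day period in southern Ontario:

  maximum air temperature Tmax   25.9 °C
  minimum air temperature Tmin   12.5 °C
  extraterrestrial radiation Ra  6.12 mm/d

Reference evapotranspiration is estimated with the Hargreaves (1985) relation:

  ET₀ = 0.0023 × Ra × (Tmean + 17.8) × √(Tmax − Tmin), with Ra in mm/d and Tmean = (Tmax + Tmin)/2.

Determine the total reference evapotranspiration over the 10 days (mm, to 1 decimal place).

19.1 mm

Tmean = (25.9 + 12.5)/2 = 19.20 °C
ET₀ = 0.0023 × 6.12 × (19.20 + 17.8) × √13.4 = 0.0023 × 6.12 × 37.00 × 3.6606 = 1.9065 mm/d
Over 10 days: 1.9065 × 10 = 19.065 mm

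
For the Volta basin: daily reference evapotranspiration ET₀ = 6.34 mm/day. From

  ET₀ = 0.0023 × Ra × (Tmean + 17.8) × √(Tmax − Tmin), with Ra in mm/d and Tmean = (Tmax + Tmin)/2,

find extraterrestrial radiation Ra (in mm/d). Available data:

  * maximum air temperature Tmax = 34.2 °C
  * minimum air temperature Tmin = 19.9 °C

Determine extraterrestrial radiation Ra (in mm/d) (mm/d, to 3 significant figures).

16.3 mm/d

Tmean = 27.05 °C; √ΔT = 3.7815
Ra = ET₀ / [0.0023 × (Tmean+17.8) × √ΔT] = 6.34 / (0.0023 × 44.85 × 3.7815) = 16.253 mm/d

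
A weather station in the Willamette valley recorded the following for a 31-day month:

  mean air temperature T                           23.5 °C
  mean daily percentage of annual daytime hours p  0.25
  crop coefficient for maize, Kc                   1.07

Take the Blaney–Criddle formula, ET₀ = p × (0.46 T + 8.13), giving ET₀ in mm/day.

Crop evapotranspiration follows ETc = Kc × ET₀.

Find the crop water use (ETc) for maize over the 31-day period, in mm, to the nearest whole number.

157 mm

ET₀ = 0.25 × (0.46 × 23.5 + 8.13) = 0.25 × 18.940 = 4.7350 mm/d
ETc = Kc × ET₀ = 1.07 × 4.7350 = 5.0665 mm/d
Over 31 days: 5.0665 × 31 = 157.062 mm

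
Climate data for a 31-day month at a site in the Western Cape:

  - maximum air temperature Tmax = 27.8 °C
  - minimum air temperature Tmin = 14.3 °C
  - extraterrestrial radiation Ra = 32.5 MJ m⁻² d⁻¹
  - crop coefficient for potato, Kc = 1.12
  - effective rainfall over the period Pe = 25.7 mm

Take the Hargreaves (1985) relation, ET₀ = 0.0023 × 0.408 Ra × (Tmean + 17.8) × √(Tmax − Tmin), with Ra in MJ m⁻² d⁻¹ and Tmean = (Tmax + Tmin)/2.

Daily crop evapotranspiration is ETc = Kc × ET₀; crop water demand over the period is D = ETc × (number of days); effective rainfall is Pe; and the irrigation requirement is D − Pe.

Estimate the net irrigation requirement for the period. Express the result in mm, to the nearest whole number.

125 mm

Tmean = (27.8 + 14.3)/2 = 21.05 °C
0.408 Ra = 0.408 × 32.5 = 13.2600 mm/d equivalent
ET₀ = 0.0023 × 13.2600 × (21.05 + 17.8) × √13.5 = 0.0023 × 13.2600 × 38.85 × 3.6742 = 4.3534 mm/d
ETc = Kc × ET₀ = 1.12 × 4.3534 = 4.8758 mm/d
Crop demand D = ETc × 31 d = 4.8758 × 31 = 151.150 mm
D − Pe = 151.150 − 25.7 = 125.450 mm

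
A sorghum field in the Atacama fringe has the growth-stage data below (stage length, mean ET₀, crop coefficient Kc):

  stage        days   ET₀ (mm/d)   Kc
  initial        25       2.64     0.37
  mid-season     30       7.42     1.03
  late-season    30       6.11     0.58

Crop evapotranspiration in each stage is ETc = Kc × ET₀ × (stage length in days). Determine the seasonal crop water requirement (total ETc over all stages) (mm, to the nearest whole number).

initial: 0.37 × 2.64 × 25 = 24.42 mm
mid-season: 1.03 × 7.42 × 30 = 229.28 mm
late-season: 0.58 × 6.11 × 30 = 106.31 mm
Seasonal total = 360.01 mm

360 mm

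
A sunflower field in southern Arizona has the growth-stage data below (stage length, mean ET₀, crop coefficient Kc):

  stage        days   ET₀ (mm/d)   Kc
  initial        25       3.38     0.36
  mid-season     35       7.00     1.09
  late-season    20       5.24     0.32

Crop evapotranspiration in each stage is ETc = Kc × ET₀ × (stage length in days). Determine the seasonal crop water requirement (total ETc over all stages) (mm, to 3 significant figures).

initial: 0.36 × 3.38 × 25 = 30.42 mm
mid-season: 1.09 × 7.00 × 35 = 267.05 mm
late-season: 0.32 × 5.24 × 20 = 33.54 mm
Seasonal total = 331.01 mm

331 mm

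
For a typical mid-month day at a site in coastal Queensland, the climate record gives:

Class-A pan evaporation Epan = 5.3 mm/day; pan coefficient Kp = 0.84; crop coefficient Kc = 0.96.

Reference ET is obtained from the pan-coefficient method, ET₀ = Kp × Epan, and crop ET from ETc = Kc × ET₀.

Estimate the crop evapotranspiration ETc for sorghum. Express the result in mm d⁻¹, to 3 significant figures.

ET₀ = 0.84 × 5.3 = 4.4520 mm/d
ETc = Kc × ET₀ = 0.96 × 4.4520 = 4.2739 mm/d

4.27 mm d⁻¹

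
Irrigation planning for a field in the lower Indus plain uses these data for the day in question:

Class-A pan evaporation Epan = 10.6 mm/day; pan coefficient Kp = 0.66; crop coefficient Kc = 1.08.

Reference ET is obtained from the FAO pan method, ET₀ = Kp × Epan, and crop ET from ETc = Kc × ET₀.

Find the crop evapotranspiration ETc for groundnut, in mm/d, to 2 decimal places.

7.56 mm/d

ET₀ = 0.66 × 10.6 = 6.9960 mm/d
ETc = Kc × ET₀ = 1.08 × 6.9960 = 7.5557 mm/d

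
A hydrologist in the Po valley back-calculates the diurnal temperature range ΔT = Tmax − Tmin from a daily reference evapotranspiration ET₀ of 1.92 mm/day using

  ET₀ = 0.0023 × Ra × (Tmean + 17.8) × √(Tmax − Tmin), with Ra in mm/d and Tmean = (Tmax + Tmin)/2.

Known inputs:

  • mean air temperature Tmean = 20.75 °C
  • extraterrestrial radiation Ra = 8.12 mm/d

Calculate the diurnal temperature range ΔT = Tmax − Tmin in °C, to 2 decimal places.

√ΔT = ET₀ / [0.0023 × Ra × (Tmean+17.8)] = 1.92 / (0.0023 × 8.12 × 38.55) = 2.6668
ΔT = 2.6668² = 7.112 °C

7.11 °C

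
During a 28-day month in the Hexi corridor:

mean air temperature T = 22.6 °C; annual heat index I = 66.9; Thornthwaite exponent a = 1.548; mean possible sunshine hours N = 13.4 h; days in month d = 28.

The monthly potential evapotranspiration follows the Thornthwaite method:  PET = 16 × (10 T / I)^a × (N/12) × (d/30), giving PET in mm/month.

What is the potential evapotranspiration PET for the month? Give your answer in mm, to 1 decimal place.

10T/I = 10 × 22.6 / 66.9 = 3.3782
(10T/I)^a = 3.3782^1.548 = 6.5827
Uncorrected PET = 16 × 6.5827 = 105.323 mm
Correction = (N/12)(d/30) = (13.4/12)(28/30) = 1.0422
PET = 105.323 × 1.0422 = 109.768 mm/month

109.8 mm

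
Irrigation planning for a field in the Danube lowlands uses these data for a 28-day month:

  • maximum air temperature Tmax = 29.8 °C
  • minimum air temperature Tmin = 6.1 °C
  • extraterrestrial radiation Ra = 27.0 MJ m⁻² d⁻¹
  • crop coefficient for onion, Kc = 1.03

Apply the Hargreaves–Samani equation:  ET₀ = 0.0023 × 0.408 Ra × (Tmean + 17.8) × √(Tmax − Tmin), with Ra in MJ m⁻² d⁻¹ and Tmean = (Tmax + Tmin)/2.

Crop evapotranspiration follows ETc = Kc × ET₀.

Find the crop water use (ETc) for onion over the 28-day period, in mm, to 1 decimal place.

127.2 mm

Tmean = (29.8 + 6.1)/2 = 17.95 °C
0.408 Ra = 0.408 × 27.0 = 11.0160 mm/d equivalent
ET₀ = 0.0023 × 11.0160 × (17.95 + 17.8) × √23.7 = 0.0023 × 11.0160 × 35.75 × 4.8683 = 4.4097 mm/d
ETc = Kc × ET₀ = 1.03 × 4.4097 = 4.5420 mm/d
Over 28 days: 4.5420 × 28 = 127.176 mm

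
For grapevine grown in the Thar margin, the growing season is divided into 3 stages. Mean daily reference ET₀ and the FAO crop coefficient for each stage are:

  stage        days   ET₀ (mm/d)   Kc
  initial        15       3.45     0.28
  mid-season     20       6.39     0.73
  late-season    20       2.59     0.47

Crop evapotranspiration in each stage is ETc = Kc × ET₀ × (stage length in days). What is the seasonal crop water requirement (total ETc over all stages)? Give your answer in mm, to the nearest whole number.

initial: 0.28 × 3.45 × 15 = 14.49 mm
mid-season: 0.73 × 6.39 × 20 = 93.29 mm
late-season: 0.47 × 2.59 × 20 = 24.35 mm
Seasonal total = 132.13 mm

132 mm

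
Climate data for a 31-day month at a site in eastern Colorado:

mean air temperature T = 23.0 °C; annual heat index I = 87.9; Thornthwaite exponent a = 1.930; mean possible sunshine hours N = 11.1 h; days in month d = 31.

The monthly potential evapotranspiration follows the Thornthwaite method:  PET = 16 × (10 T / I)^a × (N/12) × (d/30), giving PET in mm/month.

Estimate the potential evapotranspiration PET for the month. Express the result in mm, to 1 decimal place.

10T/I = 10 × 23.0 / 87.9 = 2.6166
(10T/I)^a = 2.6166^1.930 = 6.4008
Uncorrected PET = 16 × 6.4008 = 102.413 mm
Correction = (N/12)(d/30) = (11.1/12)(31/30) = 0.9558
PET = 102.413 × 0.9558 = 97.886 mm/month

97.9 mm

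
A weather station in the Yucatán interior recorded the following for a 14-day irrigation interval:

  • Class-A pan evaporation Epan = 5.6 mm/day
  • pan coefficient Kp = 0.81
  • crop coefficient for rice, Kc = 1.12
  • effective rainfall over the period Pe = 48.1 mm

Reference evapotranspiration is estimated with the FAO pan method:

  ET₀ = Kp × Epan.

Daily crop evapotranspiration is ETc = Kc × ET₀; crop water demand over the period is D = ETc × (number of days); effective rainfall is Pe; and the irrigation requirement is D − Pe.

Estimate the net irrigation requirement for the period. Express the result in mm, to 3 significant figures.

23.0 mm

ET₀ = 0.81 × 5.6 = 4.5360 mm/d
ETc = Kc × ET₀ = 1.12 × 4.5360 = 5.0803 mm/d
Crop demand D = ETc × 14 d = 5.0803 × 14 = 71.124 mm
D − Pe = 71.124 − 48.1 = 23.024 mm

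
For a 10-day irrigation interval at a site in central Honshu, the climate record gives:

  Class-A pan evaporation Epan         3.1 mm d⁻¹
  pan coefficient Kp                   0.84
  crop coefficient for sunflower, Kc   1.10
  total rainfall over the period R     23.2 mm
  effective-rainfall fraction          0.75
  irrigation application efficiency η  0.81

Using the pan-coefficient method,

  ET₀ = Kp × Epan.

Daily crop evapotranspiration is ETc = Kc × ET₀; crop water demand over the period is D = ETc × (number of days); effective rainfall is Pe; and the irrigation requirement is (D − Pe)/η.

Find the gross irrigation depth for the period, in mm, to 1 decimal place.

13.9 mm

ET₀ = 0.84 × 3.1 = 2.6040 mm/d
ETc = Kc × ET₀ = 1.10 × 2.6040 = 2.8644 mm/d
Crop demand D = ETc × 10 d = 2.8644 × 10 = 28.644 mm
Pe = 0.75 × 23.2 = 17.400 mm
D − Pe = 28.644 − 17.400 = 11.244 mm
Gross irrigation = 11.244 / 0.81 = 13.881 mm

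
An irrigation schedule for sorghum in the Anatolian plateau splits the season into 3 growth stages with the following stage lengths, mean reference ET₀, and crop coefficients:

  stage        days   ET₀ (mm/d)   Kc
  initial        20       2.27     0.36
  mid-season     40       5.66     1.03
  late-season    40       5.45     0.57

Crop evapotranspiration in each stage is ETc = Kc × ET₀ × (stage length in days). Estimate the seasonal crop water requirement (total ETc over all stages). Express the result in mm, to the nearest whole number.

initial: 0.36 × 2.27 × 20 = 16.34 mm
mid-season: 1.03 × 5.66 × 40 = 233.19 mm
late-season: 0.57 × 5.45 × 40 = 124.26 mm
Seasonal total = 373.79 mm

374 mm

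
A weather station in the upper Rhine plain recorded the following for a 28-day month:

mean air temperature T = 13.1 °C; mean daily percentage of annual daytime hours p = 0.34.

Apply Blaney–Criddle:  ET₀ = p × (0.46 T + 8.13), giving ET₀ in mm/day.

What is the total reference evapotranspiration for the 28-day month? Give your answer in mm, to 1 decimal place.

ET₀ = 0.34 × (0.46 × 13.1 + 8.13) = 0.34 × 14.156 = 4.8130 mm/d
Monthly total = 4.8130 × 28 = 134.764 mm

134.8 mm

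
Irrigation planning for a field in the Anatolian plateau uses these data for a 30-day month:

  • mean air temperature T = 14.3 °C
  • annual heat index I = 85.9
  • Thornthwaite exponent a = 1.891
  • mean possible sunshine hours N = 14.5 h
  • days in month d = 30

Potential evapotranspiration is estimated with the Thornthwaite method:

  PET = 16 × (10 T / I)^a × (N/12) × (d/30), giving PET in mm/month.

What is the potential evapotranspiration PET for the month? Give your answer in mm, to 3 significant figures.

10T/I = 10 × 14.3 / 85.9 = 1.6647
(10T/I)^a = 1.6647^1.891 = 2.6215
Uncorrected PET = 16 × 2.6215 = 41.944 mm
Correction = (N/12)(d/30) = (14.5/12)(30/30) = 1.2083
PET = 41.944 × 1.2083 = 50.681 mm/month

50.7 mm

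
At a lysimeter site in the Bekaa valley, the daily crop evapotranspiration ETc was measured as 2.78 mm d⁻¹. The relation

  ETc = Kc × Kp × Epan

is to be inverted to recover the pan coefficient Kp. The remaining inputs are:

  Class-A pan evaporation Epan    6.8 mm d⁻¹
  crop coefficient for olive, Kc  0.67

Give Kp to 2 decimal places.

ETc = Kc × Kp × Epan  ⇒  Kp = ETc / (Kc × Epan)
Kp = 2.78 / (0.67 × 6.8) = 2.78 / 4.556 = 0.6102

0.61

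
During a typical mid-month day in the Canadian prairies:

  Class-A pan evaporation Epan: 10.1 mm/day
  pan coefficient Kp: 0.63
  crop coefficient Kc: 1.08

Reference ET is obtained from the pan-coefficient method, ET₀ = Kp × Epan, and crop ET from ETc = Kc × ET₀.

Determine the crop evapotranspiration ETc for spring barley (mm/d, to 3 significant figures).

6.87 mm/d

ET₀ = 0.63 × 10.1 = 6.3630 mm/d
ETc = Kc × ET₀ = 1.08 × 6.3630 = 6.8720 mm/d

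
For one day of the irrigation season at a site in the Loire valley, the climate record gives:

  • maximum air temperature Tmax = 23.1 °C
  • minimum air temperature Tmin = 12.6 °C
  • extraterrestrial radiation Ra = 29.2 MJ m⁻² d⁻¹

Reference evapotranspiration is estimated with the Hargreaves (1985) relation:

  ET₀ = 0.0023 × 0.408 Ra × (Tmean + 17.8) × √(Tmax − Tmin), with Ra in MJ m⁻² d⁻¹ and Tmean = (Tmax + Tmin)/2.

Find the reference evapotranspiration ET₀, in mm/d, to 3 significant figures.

3.17 mm/d

Tmean = (23.1 + 12.6)/2 = 17.85 °C
0.408 Ra = 0.408 × 29.2 = 11.9136 mm/d equivalent
ET₀ = 0.0023 × 11.9136 × (17.85 + 17.8) × √10.5 = 0.0023 × 11.9136 × 35.65 × 3.2404 = 3.1654 mm/d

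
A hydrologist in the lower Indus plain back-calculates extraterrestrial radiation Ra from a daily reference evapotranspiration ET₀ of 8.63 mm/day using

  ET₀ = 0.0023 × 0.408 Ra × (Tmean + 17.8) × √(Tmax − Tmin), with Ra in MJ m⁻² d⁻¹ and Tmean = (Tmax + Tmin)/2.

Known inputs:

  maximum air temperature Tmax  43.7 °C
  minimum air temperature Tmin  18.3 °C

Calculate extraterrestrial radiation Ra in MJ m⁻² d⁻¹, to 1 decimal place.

37.4 MJ m⁻² d⁻¹

Tmean = (43.7+18.3)/2 = 31.00 °C; ΔT = 25.4
Ra = ET₀ / [0.0023 × 0.408 × (Tmean+17.8) × √ΔT]
   = 8.63 / (0.0023 × 0.408 × 48.80 × 5.0398) = 37.393 MJ m⁻² d⁻¹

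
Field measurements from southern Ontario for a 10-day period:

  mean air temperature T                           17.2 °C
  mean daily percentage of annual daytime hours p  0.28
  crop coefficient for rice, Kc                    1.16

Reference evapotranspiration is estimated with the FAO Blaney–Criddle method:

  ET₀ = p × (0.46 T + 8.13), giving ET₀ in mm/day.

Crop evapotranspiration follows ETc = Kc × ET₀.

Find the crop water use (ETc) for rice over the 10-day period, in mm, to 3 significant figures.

52.1 mm

ET₀ = 0.28 × (0.46 × 17.2 + 8.13) = 0.28 × 16.042 = 4.4918 mm/d
ETc = Kc × ET₀ = 1.16 × 4.4918 = 5.2105 mm/d
Over 10 days: 5.2105 × 10 = 52.105 mm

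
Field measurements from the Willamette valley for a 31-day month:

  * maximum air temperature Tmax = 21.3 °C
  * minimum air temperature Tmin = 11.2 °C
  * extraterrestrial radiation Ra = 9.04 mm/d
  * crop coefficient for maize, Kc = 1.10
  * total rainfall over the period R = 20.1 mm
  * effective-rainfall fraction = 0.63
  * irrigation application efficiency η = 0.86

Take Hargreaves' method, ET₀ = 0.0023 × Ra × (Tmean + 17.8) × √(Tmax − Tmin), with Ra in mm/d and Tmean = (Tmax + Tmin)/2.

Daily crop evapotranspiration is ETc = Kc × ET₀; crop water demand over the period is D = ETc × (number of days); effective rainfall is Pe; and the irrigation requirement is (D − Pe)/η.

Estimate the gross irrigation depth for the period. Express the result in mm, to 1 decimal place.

74.5 mm

Tmean = (21.3 + 11.2)/2 = 16.25 °C
ET₀ = 0.0023 × 9.04 × (16.25 + 17.8) × √10.1 = 0.0023 × 9.04 × 34.05 × 3.1780 = 2.2499 mm/d
ETc = Kc × ET₀ = 1.10 × 2.2499 = 2.4749 mm/d
Crop demand D = ETc × 31 d = 2.4749 × 31 = 76.722 mm
Pe = 0.63 × 20.1 = 12.663 mm
D − Pe = 76.722 − 12.663 = 64.059 mm
Gross irrigation = 64.059 / 0.86 = 74.487 mm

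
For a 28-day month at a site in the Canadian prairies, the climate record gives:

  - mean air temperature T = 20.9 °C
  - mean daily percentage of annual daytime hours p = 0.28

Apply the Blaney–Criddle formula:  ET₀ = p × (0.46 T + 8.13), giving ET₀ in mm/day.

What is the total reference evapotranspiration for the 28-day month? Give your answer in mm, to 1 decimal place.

ET₀ = 0.28 × (0.46 × 20.9 + 8.13) = 0.28 × 17.744 = 4.9683 mm/d
Monthly total = 4.9683 × 28 = 139.112 mm

139.1 mm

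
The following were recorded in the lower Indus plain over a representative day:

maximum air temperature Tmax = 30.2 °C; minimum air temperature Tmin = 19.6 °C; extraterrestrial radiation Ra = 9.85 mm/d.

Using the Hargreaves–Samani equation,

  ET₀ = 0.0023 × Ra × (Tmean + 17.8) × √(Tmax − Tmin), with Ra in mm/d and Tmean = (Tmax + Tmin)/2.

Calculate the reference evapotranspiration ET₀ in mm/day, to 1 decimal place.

Tmean = (30.2 + 19.6)/2 = 24.90 °C
ET₀ = 0.0023 × 9.85 × (24.90 + 17.8) × √10.6 = 0.0023 × 9.85 × 42.70 × 3.2558 = 3.1496 mm/d

3.1 mm/day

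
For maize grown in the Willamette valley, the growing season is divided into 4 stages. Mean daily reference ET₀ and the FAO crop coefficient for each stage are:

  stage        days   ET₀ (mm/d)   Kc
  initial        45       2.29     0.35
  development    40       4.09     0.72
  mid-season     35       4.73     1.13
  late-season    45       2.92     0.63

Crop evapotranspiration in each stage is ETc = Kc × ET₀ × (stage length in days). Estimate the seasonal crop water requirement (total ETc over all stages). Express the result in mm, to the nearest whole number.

424 mm

initial: 0.35 × 2.29 × 45 = 36.07 mm
development: 0.72 × 4.09 × 40 = 117.79 mm
mid-season: 1.13 × 4.73 × 35 = 187.07 mm
late-season: 0.63 × 2.92 × 45 = 82.78 mm
Seasonal total = 423.71 mm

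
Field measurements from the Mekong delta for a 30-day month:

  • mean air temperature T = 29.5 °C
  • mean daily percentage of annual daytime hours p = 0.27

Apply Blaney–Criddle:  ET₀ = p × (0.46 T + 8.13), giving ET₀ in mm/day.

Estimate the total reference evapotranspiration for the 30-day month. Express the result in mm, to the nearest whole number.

176 mm

ET₀ = 0.27 × (0.46 × 29.5 + 8.13) = 0.27 × 21.700 = 5.8590 mm/d
Monthly total = 5.8590 × 30 = 175.770 mm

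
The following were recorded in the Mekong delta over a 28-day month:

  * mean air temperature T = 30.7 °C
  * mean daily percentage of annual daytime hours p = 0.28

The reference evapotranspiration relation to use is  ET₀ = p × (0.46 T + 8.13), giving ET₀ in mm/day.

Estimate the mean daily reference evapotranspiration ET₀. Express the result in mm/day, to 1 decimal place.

ET₀ = 0.28 × (0.46 × 30.7 + 8.13) = 0.28 × 22.252 = 6.2306 mm/d

6.2 mm/day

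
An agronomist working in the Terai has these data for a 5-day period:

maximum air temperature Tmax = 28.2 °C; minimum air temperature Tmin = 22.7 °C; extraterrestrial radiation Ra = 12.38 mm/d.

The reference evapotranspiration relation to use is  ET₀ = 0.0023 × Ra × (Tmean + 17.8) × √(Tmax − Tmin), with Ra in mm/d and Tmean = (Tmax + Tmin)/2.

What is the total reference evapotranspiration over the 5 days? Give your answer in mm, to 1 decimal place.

14.4 mm

Tmean = (28.2 + 22.7)/2 = 25.45 °C
ET₀ = 0.0023 × 12.38 × (25.45 + 17.8) × √5.5 = 0.0023 × 12.38 × 43.25 × 2.3452 = 2.8881 mm/d
Over 5 days: 2.8881 × 5 = 14.441 mm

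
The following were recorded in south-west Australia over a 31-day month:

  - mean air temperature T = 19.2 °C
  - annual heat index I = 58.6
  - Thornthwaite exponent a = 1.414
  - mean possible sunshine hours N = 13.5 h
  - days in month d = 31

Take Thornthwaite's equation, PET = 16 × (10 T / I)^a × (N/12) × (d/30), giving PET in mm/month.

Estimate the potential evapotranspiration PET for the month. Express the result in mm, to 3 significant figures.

99.6 mm

10T/I = 10 × 19.2 / 58.6 = 3.2765
(10T/I)^a = 3.2765^1.414 = 5.3554
Uncorrected PET = 16 × 5.3554 = 85.686 mm
Correction = (N/12)(d/30) = (13.5/12)(31/30) = 1.1625
PET = 85.686 × 1.1625 = 99.610 mm/month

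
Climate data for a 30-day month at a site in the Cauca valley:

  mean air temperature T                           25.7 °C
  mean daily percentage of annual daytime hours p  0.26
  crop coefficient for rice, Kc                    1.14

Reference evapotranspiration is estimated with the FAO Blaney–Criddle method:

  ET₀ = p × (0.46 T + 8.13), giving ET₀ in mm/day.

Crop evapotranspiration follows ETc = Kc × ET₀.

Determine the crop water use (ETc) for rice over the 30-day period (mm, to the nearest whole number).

177 mm

ET₀ = 0.26 × (0.46 × 25.7 + 8.13) = 0.26 × 19.952 = 5.1875 mm/d
ETc = Kc × ET₀ = 1.14 × 5.1875 = 5.9138 mm/d
Over 30 days: 5.9138 × 30 = 177.414 mm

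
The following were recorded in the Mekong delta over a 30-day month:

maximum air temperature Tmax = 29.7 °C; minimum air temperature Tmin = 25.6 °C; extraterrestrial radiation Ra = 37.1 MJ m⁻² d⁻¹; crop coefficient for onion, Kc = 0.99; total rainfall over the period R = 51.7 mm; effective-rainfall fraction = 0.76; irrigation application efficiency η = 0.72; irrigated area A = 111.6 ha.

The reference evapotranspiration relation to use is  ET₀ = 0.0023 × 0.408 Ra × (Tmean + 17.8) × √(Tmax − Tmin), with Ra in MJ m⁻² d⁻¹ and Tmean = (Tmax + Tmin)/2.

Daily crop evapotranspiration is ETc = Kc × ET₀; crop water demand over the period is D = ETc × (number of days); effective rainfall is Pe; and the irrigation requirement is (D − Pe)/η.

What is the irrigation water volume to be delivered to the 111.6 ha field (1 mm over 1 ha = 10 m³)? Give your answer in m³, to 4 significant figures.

Tmean = (29.7 + 25.6)/2 = 27.65 °C
0.408 Ra = 0.408 × 37.1 = 15.1368 mm/d equivalent
ET₀ = 0.0023 × 15.1368 × (27.65 + 17.8) × √4.1 = 0.0023 × 15.1368 × 45.45 × 2.0248 = 3.2039 mm/d
ETc = Kc × ET₀ = 0.99 × 3.2039 = 3.1719 mm/d
Crop demand D = ETc × 30 d = 3.1719 × 30 = 95.157 mm
Pe = 0.76 × 51.7 = 39.292 mm
D − Pe = 95.157 − 39.292 = 55.865 mm
Gross irrigation = 55.865 / 0.72 = 77.590 mm
Volume = 77.590 mm × 111.6 ha × 10 = 86590.4 m³

86590 m³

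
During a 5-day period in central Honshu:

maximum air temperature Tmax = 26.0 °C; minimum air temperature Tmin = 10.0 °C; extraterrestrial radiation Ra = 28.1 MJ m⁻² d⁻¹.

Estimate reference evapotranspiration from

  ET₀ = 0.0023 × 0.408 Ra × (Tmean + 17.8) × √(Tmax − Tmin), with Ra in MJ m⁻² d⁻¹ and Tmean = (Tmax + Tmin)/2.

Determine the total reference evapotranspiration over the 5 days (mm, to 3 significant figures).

Tmean = (26.0 + 10.0)/2 = 18.00 °C
0.408 Ra = 0.408 × 28.1 = 11.4648 mm/d equivalent
ET₀ = 0.0023 × 11.4648 × (18.00 + 17.8) × √16.0 = 0.0023 × 11.4648 × 35.80 × 4.0000 = 3.7760 mm/d
Over 5 days: 3.7760 × 5 = 18.880 mm

18.9 mm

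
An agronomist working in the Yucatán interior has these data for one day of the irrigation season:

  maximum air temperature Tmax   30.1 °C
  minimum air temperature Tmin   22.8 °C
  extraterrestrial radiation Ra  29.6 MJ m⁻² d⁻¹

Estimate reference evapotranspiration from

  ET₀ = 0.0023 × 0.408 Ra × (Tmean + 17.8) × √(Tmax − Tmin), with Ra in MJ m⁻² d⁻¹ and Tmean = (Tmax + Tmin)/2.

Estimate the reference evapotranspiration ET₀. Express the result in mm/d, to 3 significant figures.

3.32 mm/d

Tmean = (30.1 + 22.8)/2 = 26.45 °C
0.408 Ra = 0.408 × 29.6 = 12.0768 mm/d equivalent
ET₀ = 0.0023 × 12.0768 × (26.45 + 17.8) × √7.3 = 0.0023 × 12.0768 × 44.25 × 2.7019 = 3.3209 mm/d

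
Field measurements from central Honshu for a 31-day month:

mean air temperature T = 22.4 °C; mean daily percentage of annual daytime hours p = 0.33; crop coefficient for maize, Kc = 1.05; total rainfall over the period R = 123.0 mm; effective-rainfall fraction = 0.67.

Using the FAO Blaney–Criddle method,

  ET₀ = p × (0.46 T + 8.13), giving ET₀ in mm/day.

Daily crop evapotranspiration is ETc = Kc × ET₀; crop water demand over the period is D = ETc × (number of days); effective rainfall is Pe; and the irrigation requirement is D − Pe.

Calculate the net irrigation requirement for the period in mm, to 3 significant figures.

116 mm

ET₀ = 0.33 × (0.46 × 22.4 + 8.13) = 0.33 × 18.434 = 6.0832 mm/d
ETc = Kc × ET₀ = 1.05 × 6.0832 = 6.3874 mm/d
Crop demand D = ETc × 31 d = 6.3874 × 31 = 198.009 mm
Pe = 0.67 × 123.0 = 82.410 mm
D − Pe = 198.009 − 82.410 = 115.599 mm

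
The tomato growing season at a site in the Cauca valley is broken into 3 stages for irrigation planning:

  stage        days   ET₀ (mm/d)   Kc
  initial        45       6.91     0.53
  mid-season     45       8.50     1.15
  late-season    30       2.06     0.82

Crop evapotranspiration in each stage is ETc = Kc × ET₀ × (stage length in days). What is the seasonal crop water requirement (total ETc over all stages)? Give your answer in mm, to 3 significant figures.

initial: 0.53 × 6.91 × 45 = 164.80 mm
mid-season: 1.15 × 8.50 × 45 = 439.88 mm
late-season: 0.82 × 2.06 × 30 = 50.68 mm
Seasonal total = 655.36 mm

655 mm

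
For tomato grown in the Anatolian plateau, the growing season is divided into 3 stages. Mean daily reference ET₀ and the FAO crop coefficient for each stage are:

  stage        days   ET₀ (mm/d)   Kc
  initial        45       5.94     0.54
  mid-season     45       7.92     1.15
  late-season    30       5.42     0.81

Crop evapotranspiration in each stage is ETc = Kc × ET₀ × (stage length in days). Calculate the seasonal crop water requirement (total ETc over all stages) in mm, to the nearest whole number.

initial: 0.54 × 5.94 × 45 = 144.34 mm
mid-season: 1.15 × 7.92 × 45 = 409.86 mm
late-season: 0.81 × 5.42 × 30 = 131.71 mm
Seasonal total = 685.91 mm

686 mm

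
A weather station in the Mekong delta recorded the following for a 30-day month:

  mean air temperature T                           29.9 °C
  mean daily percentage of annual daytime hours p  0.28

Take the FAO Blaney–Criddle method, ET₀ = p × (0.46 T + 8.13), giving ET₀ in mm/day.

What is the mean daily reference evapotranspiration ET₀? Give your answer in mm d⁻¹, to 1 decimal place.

ET₀ = 0.28 × (0.46 × 29.9 + 8.13) = 0.28 × 21.884 = 6.1275 mm/d

6.1 mm d⁻¹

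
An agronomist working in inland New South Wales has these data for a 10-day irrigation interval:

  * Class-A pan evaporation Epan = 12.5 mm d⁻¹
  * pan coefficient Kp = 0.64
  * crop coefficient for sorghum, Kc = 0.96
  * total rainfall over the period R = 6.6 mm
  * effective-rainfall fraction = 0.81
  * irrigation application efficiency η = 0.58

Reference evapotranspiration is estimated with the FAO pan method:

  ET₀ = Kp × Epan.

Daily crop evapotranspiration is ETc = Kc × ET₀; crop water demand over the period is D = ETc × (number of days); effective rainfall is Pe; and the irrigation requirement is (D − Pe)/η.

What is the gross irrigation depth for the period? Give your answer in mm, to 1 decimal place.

ET₀ = 0.64 × 12.5 = 8.0000 mm/d
ETc = Kc × ET₀ = 0.96 × 8.0000 = 7.6800 mm/d
Crop demand D = ETc × 10 d = 7.6800 × 10 = 76.800 mm
Pe = 0.81 × 6.6 = 5.346 mm
D − Pe = 76.800 − 5.346 = 71.454 mm
Gross irrigation = 71.454 / 0.58 = 123.197 mm

123.2 mm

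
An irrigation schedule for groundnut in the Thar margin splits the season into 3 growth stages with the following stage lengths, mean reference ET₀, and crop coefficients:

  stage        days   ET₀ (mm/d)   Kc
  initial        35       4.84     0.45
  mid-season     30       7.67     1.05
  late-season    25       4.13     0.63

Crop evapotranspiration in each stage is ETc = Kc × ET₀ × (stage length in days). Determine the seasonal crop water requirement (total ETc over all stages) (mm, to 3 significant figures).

initial: 0.45 × 4.84 × 35 = 76.23 mm
mid-season: 1.05 × 7.67 × 30 = 241.61 mm
late-season: 0.63 × 4.13 × 25 = 65.05 mm
Seasonal total = 382.89 mm

383 mm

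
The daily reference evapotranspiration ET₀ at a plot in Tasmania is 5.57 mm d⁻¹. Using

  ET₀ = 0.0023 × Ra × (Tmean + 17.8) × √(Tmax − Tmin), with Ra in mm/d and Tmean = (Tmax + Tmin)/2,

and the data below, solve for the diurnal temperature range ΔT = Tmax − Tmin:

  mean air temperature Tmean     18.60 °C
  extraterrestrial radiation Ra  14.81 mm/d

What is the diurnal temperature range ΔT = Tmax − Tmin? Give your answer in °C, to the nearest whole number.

20 °C

√ΔT = ET₀ / [0.0023 × Ra × (Tmean+17.8)] = 5.57 / (0.0023 × 14.81 × 36.40) = 4.4923
ΔT = 4.4923² = 20.181 °C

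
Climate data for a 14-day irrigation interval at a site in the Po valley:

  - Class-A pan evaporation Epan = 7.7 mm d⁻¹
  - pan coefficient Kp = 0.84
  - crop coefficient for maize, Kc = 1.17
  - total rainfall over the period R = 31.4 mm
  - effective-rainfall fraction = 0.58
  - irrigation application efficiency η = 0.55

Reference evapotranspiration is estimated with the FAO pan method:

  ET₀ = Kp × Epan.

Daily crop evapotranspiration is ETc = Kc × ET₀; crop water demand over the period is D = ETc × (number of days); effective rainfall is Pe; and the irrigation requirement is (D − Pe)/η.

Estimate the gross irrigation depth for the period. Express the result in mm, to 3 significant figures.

ET₀ = 0.84 × 7.7 = 6.4680 mm/d
ETc = Kc × ET₀ = 1.17 × 6.4680 = 7.5676 mm/d
Crop demand D = ETc × 14 d = 7.5676 × 14 = 105.946 mm
Pe = 0.58 × 31.4 = 18.212 mm
D − Pe = 105.946 − 18.212 = 87.734 mm
Gross irrigation = 87.734 / 0.55 = 159.516 mm

160 mm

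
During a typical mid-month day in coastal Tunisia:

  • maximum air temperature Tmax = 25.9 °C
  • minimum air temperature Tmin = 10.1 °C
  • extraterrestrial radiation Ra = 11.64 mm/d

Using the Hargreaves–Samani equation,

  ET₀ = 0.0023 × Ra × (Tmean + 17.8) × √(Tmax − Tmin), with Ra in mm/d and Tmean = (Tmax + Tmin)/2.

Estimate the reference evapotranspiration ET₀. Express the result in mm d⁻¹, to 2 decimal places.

Tmean = (25.9 + 10.1)/2 = 18.00 °C
ET₀ = 0.0023 × 11.64 × (18.00 + 17.8) × √15.8 = 0.0023 × 11.64 × 35.80 × 3.9749 = 3.8097 mm/d

3.81 mm d⁻¹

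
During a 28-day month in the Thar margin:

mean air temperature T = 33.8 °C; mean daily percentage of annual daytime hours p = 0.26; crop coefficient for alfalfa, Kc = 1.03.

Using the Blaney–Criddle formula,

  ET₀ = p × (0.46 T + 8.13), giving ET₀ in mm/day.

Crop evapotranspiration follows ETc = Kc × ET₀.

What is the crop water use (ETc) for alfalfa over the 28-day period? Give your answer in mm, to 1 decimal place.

177.5 mm

ET₀ = 0.26 × (0.46 × 33.8 + 8.13) = 0.26 × 23.678 = 6.1563 mm/d
ETc = Kc × ET₀ = 1.03 × 6.1563 = 6.3410 mm/d
Over 28 days: 6.3410 × 28 = 177.548 mm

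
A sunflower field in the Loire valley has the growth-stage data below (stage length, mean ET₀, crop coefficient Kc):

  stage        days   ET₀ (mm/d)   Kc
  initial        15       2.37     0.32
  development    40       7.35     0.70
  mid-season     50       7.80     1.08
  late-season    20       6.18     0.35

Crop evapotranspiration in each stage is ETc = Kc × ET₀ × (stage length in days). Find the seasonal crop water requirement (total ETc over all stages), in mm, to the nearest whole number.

initial: 0.32 × 2.37 × 15 = 11.38 mm
development: 0.70 × 7.35 × 40 = 205.80 mm
mid-season: 1.08 × 7.80 × 50 = 421.20 mm
late-season: 0.35 × 6.18 × 20 = 43.26 mm
Seasonal total = 681.64 mm

682 mm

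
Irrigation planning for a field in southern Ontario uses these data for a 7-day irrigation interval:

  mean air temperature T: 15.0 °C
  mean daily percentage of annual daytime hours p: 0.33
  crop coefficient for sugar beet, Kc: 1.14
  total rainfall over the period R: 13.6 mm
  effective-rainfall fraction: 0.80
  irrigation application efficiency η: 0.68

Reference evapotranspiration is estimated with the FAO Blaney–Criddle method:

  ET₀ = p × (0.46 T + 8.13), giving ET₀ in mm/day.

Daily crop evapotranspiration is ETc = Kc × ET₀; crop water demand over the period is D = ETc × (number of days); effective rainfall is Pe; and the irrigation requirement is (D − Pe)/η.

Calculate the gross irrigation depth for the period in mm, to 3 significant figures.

42.2 mm

ET₀ = 0.33 × (0.46 × 15.0 + 8.13) = 0.33 × 15.030 = 4.9599 mm/d
ETc = Kc × ET₀ = 1.14 × 4.9599 = 5.6543 mm/d
Crop demand D = ETc × 7 d = 5.6543 × 7 = 39.580 mm
Pe = 0.80 × 13.6 = 10.880 mm
D − Pe = 39.580 − 10.880 = 28.700 mm
Gross irrigation = 28.700 / 0.68 = 42.206 mm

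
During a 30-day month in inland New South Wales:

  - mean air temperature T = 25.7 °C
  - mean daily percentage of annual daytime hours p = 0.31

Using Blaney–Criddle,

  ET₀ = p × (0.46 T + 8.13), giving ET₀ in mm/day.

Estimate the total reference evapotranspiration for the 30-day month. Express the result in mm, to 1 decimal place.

ET₀ = 0.31 × (0.46 × 25.7 + 8.13) = 0.31 × 19.952 = 6.1851 mm/d
Monthly total = 6.1851 × 30 = 185.553 mm

185.6 mm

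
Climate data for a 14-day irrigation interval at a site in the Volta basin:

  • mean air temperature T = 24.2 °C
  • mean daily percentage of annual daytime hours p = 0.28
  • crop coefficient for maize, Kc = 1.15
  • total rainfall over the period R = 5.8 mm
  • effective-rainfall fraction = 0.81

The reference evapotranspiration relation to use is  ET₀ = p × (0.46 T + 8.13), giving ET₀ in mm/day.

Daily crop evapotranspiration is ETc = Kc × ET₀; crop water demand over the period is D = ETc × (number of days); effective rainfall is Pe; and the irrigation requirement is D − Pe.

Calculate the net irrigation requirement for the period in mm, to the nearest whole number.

ET₀ = 0.28 × (0.46 × 24.2 + 8.13) = 0.28 × 19.262 = 5.3934 mm/d
ETc = Kc × ET₀ = 1.15 × 5.3934 = 6.2024 mm/d
Crop demand D = ETc × 14 d = 6.2024 × 14 = 86.834 mm
Pe = 0.81 × 5.8 = 4.698 mm
D − Pe = 86.834 − 4.698 = 82.136 mm

82 mm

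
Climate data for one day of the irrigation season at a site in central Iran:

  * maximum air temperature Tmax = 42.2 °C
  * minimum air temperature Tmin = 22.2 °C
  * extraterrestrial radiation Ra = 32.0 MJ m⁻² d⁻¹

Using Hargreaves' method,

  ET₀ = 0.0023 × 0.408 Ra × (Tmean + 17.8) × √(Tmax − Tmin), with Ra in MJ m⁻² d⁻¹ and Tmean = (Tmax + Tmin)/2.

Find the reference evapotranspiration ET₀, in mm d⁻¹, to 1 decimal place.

Tmean = (42.2 + 22.2)/2 = 32.20 °C
0.408 Ra = 0.408 × 32.0 = 13.0560 mm/d equivalent
ET₀ = 0.0023 × 13.0560 × (32.20 + 17.8) × √20.0 = 0.0023 × 13.0560 × 50.00 × 4.4721 = 6.7146 mm/d

6.7 mm d⁻¹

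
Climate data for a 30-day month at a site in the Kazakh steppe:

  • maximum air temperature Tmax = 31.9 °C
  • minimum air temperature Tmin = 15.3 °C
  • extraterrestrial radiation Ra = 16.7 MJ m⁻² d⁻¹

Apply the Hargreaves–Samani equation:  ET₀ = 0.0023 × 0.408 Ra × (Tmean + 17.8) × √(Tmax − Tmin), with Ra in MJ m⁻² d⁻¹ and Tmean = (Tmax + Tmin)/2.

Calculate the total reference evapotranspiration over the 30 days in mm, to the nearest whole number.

79 mm

Tmean = (31.9 + 15.3)/2 = 23.60 °C
0.408 Ra = 0.408 × 16.7 = 6.8136 mm/d equivalent
ET₀ = 0.0023 × 6.8136 × (23.60 + 17.8) × √16.6 = 0.0023 × 6.8136 × 41.40 × 4.0743 = 2.6434 mm/d
Over 30 days: 2.6434 × 30 = 79.302 mm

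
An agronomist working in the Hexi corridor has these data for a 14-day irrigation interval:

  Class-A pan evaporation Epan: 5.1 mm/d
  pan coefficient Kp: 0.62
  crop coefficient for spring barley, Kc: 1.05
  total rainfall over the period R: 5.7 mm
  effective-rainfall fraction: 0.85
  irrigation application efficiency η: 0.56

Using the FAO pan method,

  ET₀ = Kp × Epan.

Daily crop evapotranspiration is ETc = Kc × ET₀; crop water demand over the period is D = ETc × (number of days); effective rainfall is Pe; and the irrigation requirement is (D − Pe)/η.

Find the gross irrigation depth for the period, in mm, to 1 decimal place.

74.4 mm

ET₀ = 0.62 × 5.1 = 3.1620 mm/d
ETc = Kc × ET₀ = 1.05 × 3.1620 = 3.3201 mm/d
Crop demand D = ETc × 14 d = 3.3201 × 14 = 46.481 mm
Pe = 0.85 × 5.7 = 4.845 mm
D − Pe = 46.481 − 4.845 = 41.636 mm
Gross irrigation = 41.636 / 0.56 = 74.350 mm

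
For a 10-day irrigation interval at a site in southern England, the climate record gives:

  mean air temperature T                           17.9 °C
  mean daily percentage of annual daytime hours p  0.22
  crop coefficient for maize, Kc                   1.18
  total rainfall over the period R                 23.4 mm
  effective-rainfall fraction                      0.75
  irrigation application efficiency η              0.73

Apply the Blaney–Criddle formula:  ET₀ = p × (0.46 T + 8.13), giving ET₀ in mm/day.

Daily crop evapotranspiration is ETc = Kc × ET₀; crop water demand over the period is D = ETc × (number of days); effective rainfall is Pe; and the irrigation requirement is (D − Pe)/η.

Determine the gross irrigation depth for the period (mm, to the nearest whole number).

34 mm

ET₀ = 0.22 × (0.46 × 17.9 + 8.13) = 0.22 × 16.364 = 3.6001 mm/d
ETc = Kc × ET₀ = 1.18 × 3.6001 = 4.2481 mm/d
Crop demand D = ETc × 10 d = 4.2481 × 10 = 42.481 mm
Pe = 0.75 × 23.4 = 17.550 mm
D − Pe = 42.481 − 17.550 = 24.931 mm
Gross irrigation = 24.931 / 0.73 = 34.152 mm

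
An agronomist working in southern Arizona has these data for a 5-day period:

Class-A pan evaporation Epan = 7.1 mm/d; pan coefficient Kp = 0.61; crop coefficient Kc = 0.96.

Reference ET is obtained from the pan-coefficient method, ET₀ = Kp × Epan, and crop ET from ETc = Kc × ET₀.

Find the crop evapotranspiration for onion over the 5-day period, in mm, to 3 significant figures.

ET₀ = 0.61 × 7.1 = 4.3310 mm/d
ETc = Kc × ET₀ = 0.96 × 4.3310 = 4.1578 mm/d
Over 5 days: 4.1578 × 5 = 20.789 mm

20.8 mm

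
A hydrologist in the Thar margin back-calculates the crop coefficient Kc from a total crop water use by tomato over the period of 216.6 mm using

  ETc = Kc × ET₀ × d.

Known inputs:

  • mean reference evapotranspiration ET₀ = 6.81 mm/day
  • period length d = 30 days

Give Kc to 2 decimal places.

1.06

ETc = Kc × ET₀ × d  ⇒  Kc = ETc / (ET₀ × d)
Kc = 216.6 / (6.81 × 30) = 216.6 / 204.30 = 1.0602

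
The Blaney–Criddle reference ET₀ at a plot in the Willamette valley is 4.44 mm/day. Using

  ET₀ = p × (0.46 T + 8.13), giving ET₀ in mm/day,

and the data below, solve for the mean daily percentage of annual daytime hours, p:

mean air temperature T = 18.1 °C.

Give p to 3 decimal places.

p = ET₀ / (0.46 T + 8.13) = 4.44 / (0.46 × 18.1 + 8.13) = 4.44 / 16.456 = 0.2698

0.270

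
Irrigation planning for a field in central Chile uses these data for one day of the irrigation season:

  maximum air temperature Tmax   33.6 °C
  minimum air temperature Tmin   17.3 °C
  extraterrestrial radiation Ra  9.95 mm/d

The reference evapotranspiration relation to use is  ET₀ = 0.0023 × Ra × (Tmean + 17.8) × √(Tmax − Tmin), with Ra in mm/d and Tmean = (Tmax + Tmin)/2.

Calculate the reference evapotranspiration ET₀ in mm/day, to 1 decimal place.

4.0 mm/day

Tmean = (33.6 + 17.3)/2 = 25.45 °C
ET₀ = 0.0023 × 9.95 × (25.45 + 17.8) × √16.3 = 0.0023 × 9.95 × 43.25 × 4.0373 = 3.9960 mm/d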